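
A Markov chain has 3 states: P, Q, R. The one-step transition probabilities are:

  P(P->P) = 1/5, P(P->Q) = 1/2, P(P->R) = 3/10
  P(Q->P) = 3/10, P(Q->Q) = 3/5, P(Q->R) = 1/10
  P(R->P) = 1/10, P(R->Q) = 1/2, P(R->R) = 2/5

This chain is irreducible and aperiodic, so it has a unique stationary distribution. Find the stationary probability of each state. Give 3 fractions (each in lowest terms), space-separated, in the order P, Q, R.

The stationary distribution satisfies pi = pi * P, i.e.:
  pi_P = 1/5*pi_P + 3/10*pi_Q + 1/10*pi_R
  pi_Q = 1/2*pi_P + 3/5*pi_Q + 1/2*pi_R
  pi_R = 3/10*pi_P + 1/10*pi_Q + 2/5*pi_R
with normalization: pi_P + pi_Q + pi_R = 1.

Using the first 2 balance equations plus normalization, the linear system A*pi = b is:
  [-4/5, 3/10, 1/10] . pi = 0
  [1/2, -2/5, 1/2] . pi = 0
  [1, 1, 1] . pi = 1

Solving yields:
  pi_P = 19/81
  pi_Q = 5/9
  pi_R = 17/81

Verification (pi * P):
  19/81*1/5 + 5/9*3/10 + 17/81*1/10 = 19/81 = pi_P  (ok)
  19/81*1/2 + 5/9*3/5 + 17/81*1/2 = 5/9 = pi_Q  (ok)
  19/81*3/10 + 5/9*1/10 + 17/81*2/5 = 17/81 = pi_R  (ok)

Answer: 19/81 5/9 17/81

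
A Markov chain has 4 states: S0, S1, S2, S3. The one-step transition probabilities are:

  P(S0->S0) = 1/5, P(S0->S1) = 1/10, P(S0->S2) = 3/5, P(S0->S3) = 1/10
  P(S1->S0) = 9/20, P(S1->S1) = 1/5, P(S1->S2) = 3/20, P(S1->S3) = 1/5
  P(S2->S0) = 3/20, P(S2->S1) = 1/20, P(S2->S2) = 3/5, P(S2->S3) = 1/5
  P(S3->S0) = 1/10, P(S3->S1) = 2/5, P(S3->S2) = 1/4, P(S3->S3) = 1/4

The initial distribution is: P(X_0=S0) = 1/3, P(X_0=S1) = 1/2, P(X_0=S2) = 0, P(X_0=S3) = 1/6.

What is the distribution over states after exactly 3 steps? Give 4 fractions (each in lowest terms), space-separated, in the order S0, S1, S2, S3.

Answer: 3183/16000 7037/48000 22427/48000 8987/48000

Derivation:
Propagating the distribution step by step (d_{t+1} = d_t * P):
d_0 = (S0=1/3, S1=1/2, S2=0, S3=1/6)
  d_1[S0] = 1/3*1/5 + 1/2*9/20 + 0*3/20 + 1/6*1/10 = 37/120
  d_1[S1] = 1/3*1/10 + 1/2*1/5 + 0*1/20 + 1/6*2/5 = 1/5
  d_1[S2] = 1/3*3/5 + 1/2*3/20 + 0*3/5 + 1/6*1/4 = 19/60
  d_1[S3] = 1/3*1/10 + 1/2*1/5 + 0*1/5 + 1/6*1/4 = 7/40
d_1 = (S0=37/120, S1=1/5, S2=19/60, S3=7/40)
  d_2[S0] = 37/120*1/5 + 1/5*9/20 + 19/60*3/20 + 7/40*1/10 = 13/60
  d_2[S1] = 37/120*1/10 + 1/5*1/5 + 19/60*1/20 + 7/40*2/5 = 47/300
  d_2[S2] = 37/120*3/5 + 1/5*3/20 + 19/60*3/5 + 7/40*1/4 = 359/800
  d_2[S3] = 37/120*1/10 + 1/5*1/5 + 19/60*1/5 + 7/40*1/4 = 427/2400
d_2 = (S0=13/60, S1=47/300, S2=359/800, S3=427/2400)
  d_3[S0] = 13/60*1/5 + 47/300*9/20 + 359/800*3/20 + 427/2400*1/10 = 3183/16000
  d_3[S1] = 13/60*1/10 + 47/300*1/5 + 359/800*1/20 + 427/2400*2/5 = 7037/48000
  d_3[S2] = 13/60*3/5 + 47/300*3/20 + 359/800*3/5 + 427/2400*1/4 = 22427/48000
  d_3[S3] = 13/60*1/10 + 47/300*1/5 + 359/800*1/5 + 427/2400*1/4 = 8987/48000
d_3 = (S0=3183/16000, S1=7037/48000, S2=22427/48000, S3=8987/48000)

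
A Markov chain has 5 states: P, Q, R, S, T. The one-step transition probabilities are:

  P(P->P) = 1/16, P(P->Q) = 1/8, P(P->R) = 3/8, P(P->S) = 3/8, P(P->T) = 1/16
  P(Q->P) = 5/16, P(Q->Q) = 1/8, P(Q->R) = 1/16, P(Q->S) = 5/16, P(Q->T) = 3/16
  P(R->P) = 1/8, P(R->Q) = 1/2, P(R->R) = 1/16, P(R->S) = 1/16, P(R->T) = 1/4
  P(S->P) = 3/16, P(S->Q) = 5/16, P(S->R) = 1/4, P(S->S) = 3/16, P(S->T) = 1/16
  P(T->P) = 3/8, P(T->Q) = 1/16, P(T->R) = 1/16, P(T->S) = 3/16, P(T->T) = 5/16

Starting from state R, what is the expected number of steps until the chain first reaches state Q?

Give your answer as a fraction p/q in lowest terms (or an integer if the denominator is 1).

Let h_i = expected steps to first reach Q from state i.
Boundary: h_Q = 0.
First-step equations for the other states:
  h_P = 1 + 1/16*h_P + 1/8*h_Q + 3/8*h_R + 3/8*h_S + 1/16*h_T
  h_R = 1 + 1/8*h_P + 1/2*h_Q + 1/16*h_R + 1/16*h_S + 1/4*h_T
  h_S = 1 + 3/16*h_P + 5/16*h_Q + 1/4*h_R + 3/16*h_S + 1/16*h_T
  h_T = 1 + 3/8*h_P + 1/16*h_Q + 1/16*h_R + 3/16*h_S + 5/16*h_T

Substituting h_Q = 0 and rearranging gives the linear system (I - Q) h = 1:
  [15/16, -3/8, -3/8, -1/16] . (h_P, h_R, h_S, h_T) = 1
  [-1/8, 15/16, -1/16, -1/4] . (h_P, h_R, h_S, h_T) = 1
  [-3/16, -1/4, 13/16, -1/16] . (h_P, h_R, h_S, h_T) = 1
  [-3/8, -1/16, -3/16, 11/16] . (h_P, h_R, h_S, h_T) = 1

Solving yields:
  h_P = 15792/3887
  h_R = 61296/19435
  h_S = 68352/19435
  h_T = 95552/19435

Starting state is R, so the expected hitting time is h_R = 61296/19435.

Answer: 61296/19435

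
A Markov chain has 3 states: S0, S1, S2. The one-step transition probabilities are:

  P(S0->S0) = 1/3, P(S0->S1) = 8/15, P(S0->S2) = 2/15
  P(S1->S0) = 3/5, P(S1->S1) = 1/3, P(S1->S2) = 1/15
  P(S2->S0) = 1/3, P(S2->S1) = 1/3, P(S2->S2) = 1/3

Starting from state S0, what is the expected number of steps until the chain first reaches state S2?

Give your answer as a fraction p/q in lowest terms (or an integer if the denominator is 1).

Let h_i = expected steps to first reach S2 from state i.
Boundary: h_S2 = 0.
First-step equations for the other states:
  h_S0 = 1 + 1/3*h_S0 + 8/15*h_S1 + 2/15*h_S2
  h_S1 = 1 + 3/5*h_S0 + 1/3*h_S1 + 1/15*h_S2

Substituting h_S2 = 0 and rearranging gives the linear system (I - Q) h = 1:
  [2/3, -8/15] . (h_S0, h_S1) = 1
  [-3/5, 2/3] . (h_S0, h_S1) = 1

Solving yields:
  h_S0 = 135/14
  h_S1 = 285/28

Starting state is S0, so the expected hitting time is h_S0 = 135/14.

Answer: 135/14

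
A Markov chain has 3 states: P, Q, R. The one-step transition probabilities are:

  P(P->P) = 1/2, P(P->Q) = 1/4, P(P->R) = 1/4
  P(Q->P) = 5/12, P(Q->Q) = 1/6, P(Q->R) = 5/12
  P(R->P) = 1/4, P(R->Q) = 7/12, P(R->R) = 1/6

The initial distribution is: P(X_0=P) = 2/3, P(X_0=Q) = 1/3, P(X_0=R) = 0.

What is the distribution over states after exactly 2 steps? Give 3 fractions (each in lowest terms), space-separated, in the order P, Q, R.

Propagating the distribution step by step (d_{t+1} = d_t * P):
d_0 = (P=2/3, Q=1/3, R=0)
  d_1[P] = 2/3*1/2 + 1/3*5/12 + 0*1/4 = 17/36
  d_1[Q] = 2/3*1/4 + 1/3*1/6 + 0*7/12 = 2/9
  d_1[R] = 2/3*1/4 + 1/3*5/12 + 0*1/6 = 11/36
d_1 = (P=17/36, Q=2/9, R=11/36)
  d_2[P] = 17/36*1/2 + 2/9*5/12 + 11/36*1/4 = 175/432
  d_2[Q] = 17/36*1/4 + 2/9*1/6 + 11/36*7/12 = 1/3
  d_2[R] = 17/36*1/4 + 2/9*5/12 + 11/36*1/6 = 113/432
d_2 = (P=175/432, Q=1/3, R=113/432)

Answer: 175/432 1/3 113/432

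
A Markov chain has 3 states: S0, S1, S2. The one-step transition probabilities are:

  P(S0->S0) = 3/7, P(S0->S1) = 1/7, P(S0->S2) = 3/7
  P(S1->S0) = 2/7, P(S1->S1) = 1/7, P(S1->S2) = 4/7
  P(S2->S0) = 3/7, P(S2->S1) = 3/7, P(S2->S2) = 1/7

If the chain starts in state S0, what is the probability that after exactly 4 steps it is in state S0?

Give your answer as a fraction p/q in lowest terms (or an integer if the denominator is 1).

Computing P^4 by repeated multiplication:
P^1 =
  S0: [3/7, 1/7, 3/7]
  S1: [2/7, 1/7, 4/7]
  S2: [3/7, 3/7, 1/7]
P^2 =
  S0: [20/49, 13/49, 16/49]
  S1: [20/49, 15/49, 2/7]
  S2: [18/49, 9/49, 22/49]
P^3 =
  S0: [134/343, 81/343, 128/343]
  S1: [132/343, 11/49, 134/343]
  S2: [138/343, 93/343, 16/49]
P^4 =
  S0: [948/2401, 599/2401, 122/343]
  S1: [136/343, 611/2401, 838/2401]
  S2: [936/2401, 81/343, 898/2401]

(P^4)[S0 -> S0] = 948/2401

Answer: 948/2401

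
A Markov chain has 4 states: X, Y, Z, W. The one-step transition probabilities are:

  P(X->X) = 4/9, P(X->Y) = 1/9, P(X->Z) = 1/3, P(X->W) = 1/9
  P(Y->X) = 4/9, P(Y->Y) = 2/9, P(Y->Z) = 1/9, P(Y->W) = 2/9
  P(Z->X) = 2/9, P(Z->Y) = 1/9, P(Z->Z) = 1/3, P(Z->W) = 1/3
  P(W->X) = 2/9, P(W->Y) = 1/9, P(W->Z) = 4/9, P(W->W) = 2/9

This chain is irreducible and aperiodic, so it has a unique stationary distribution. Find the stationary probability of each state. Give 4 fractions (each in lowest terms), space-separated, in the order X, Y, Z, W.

The stationary distribution satisfies pi = pi * P, i.e.:
  pi_X = 4/9*pi_X + 4/9*pi_Y + 2/9*pi_Z + 2/9*pi_W
  pi_Y = 1/9*pi_X + 2/9*pi_Y + 1/9*pi_Z + 1/9*pi_W
  pi_Z = 1/3*pi_X + 1/9*pi_Y + 1/3*pi_Z + 4/9*pi_W
  pi_W = 1/9*pi_X + 2/9*pi_Y + 1/3*pi_Z + 2/9*pi_W
with normalization: pi_X + pi_Y + pi_Z + pi_W = 1.

Using the first 3 balance equations plus normalization, the linear system A*pi = b is:
  [-5/9, 4/9, 2/9, 2/9] . pi = 0
  [1/9, -7/9, 1/9, 1/9] . pi = 0
  [1/3, 1/9, -2/3, 4/9] . pi = 0
  [1, 1, 1, 1] . pi = 1

Solving yields:
  pi_X = 9/28
  pi_Y = 1/8
  pi_Z = 37/112
  pi_W = 25/112

Verification (pi * P):
  9/28*4/9 + 1/8*4/9 + 37/112*2/9 + 25/112*2/9 = 9/28 = pi_X  (ok)
  9/28*1/9 + 1/8*2/9 + 37/112*1/9 + 25/112*1/9 = 1/8 = pi_Y  (ok)
  9/28*1/3 + 1/8*1/9 + 37/112*1/3 + 25/112*4/9 = 37/112 = pi_Z  (ok)
  9/28*1/9 + 1/8*2/9 + 37/112*1/3 + 25/112*2/9 = 25/112 = pi_W  (ok)

Answer: 9/28 1/8 37/112 25/112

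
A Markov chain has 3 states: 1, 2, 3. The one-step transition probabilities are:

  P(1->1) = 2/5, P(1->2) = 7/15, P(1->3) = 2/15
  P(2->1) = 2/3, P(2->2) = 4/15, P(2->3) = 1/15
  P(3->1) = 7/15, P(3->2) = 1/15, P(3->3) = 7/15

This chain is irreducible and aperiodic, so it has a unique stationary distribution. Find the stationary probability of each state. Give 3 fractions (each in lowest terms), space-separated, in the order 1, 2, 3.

Answer: 1/2 1/3 1/6

Derivation:
The stationary distribution satisfies pi = pi * P, i.e.:
  pi_1 = 2/5*pi_1 + 2/3*pi_2 + 7/15*pi_3
  pi_2 = 7/15*pi_1 + 4/15*pi_2 + 1/15*pi_3
  pi_3 = 2/15*pi_1 + 1/15*pi_2 + 7/15*pi_3
with normalization: pi_1 + pi_2 + pi_3 = 1.

Using the first 2 balance equations plus normalization, the linear system A*pi = b is:
  [-3/5, 2/3, 7/15] . pi = 0
  [7/15, -11/15, 1/15] . pi = 0
  [1, 1, 1] . pi = 1

Solving yields:
  pi_1 = 1/2
  pi_2 = 1/3
  pi_3 = 1/6

Verification (pi * P):
  1/2*2/5 + 1/3*2/3 + 1/6*7/15 = 1/2 = pi_1  (ok)
  1/2*7/15 + 1/3*4/15 + 1/6*1/15 = 1/3 = pi_2  (ok)
  1/2*2/15 + 1/3*1/15 + 1/6*7/15 = 1/6 = pi_3  (ok)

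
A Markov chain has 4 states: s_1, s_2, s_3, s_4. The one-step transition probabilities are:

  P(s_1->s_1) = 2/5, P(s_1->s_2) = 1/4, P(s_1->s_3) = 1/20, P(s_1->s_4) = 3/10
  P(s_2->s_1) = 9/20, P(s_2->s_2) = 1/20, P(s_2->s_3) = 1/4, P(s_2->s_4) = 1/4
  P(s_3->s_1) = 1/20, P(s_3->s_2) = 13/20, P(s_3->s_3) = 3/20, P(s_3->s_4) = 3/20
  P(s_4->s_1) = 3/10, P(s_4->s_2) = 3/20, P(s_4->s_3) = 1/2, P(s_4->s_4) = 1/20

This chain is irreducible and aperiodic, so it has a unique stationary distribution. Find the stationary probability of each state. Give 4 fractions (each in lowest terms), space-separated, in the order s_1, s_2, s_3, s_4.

The stationary distribution satisfies pi = pi * P, i.e.:
  pi_s_1 = 2/5*pi_s_1 + 9/20*pi_s_2 + 1/20*pi_s_3 + 3/10*pi_s_4
  pi_s_2 = 1/4*pi_s_1 + 1/20*pi_s_2 + 13/20*pi_s_3 + 3/20*pi_s_4
  pi_s_3 = 1/20*pi_s_1 + 1/4*pi_s_2 + 3/20*pi_s_3 + 1/2*pi_s_4
  pi_s_4 = 3/10*pi_s_1 + 1/4*pi_s_2 + 3/20*pi_s_3 + 1/20*pi_s_4
with normalization: pi_s_1 + pi_s_2 + pi_s_3 + pi_s_4 = 1.

Using the first 3 balance equations plus normalization, the linear system A*pi = b is:
  [-3/5, 9/20, 1/20, 3/10] . pi = 0
  [1/4, -19/20, 13/20, 3/20] . pi = 0
  [1/20, 1/4, -17/20, 1/2] . pi = 0
  [1, 1, 1, 1] . pi = 1

Solving yields:
  pi_s_1 = 1691/5330
  pi_s_2 = 2807/10660
  pi_s_3 = 177/820
  pi_s_4 = 217/1066

Verification (pi * P):
  1691/5330*2/5 + 2807/10660*9/20 + 177/820*1/20 + 217/1066*3/10 = 1691/5330 = pi_s_1  (ok)
  1691/5330*1/4 + 2807/10660*1/20 + 177/820*13/20 + 217/1066*3/20 = 2807/10660 = pi_s_2  (ok)
  1691/5330*1/20 + 2807/10660*1/4 + 177/820*3/20 + 217/1066*1/2 = 177/820 = pi_s_3  (ok)
  1691/5330*3/10 + 2807/10660*1/4 + 177/820*3/20 + 217/1066*1/20 = 217/1066 = pi_s_4  (ok)

Answer: 1691/5330 2807/10660 177/820 217/1066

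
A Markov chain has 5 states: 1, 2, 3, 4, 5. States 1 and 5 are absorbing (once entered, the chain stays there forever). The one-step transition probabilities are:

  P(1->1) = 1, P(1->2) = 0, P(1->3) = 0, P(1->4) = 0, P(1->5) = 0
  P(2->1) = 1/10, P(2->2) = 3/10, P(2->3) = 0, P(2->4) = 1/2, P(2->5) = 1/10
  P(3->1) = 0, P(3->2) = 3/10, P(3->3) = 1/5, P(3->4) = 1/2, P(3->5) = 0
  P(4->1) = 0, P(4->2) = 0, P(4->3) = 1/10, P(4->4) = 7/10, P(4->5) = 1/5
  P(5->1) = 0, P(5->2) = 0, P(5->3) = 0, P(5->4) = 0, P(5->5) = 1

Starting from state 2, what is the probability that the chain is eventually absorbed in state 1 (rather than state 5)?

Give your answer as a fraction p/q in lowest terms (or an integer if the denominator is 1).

Answer: 19/118

Derivation:
Let a_i = P(absorbed in 1 | start in state i).
Boundary conditions: a_1 = 1, a_5 = 0.
For each transient state i, a_i = sum_j P(i->j) * a_j:
  a_2 = 1/10*a_1 + 3/10*a_2 + 0*a_3 + 1/2*a_4 + 1/10*a_5
  a_3 = 0*a_1 + 3/10*a_2 + 1/5*a_3 + 1/2*a_4 + 0*a_5
  a_4 = 0*a_1 + 0*a_2 + 1/10*a_3 + 7/10*a_4 + 1/5*a_5

Substituting a_1 = 1 and a_5 = 0, rearrange to (I - Q) a = r where r[i] = P(i -> 1):
  [7/10, 0, -1/2] . (a_2, a_3, a_4) = 1/10
  [-3/10, 4/5, -1/2] . (a_2, a_3, a_4) = 0
  [0, -1/10, 3/10] . (a_2, a_3, a_4) = 0

Solving yields:
  a_2 = 19/118
  a_3 = 9/118
  a_4 = 3/118

Starting state is 2, so the absorption probability is a_2 = 19/118.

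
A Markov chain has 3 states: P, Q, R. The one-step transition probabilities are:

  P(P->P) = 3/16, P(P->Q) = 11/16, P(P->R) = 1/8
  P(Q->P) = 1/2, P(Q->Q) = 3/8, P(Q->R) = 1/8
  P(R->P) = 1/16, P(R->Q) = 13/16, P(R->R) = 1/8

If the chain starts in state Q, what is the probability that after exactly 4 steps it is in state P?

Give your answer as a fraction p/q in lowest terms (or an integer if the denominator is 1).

Computing P^4 by repeated multiplication:
P^1 =
  P: [3/16, 11/16, 1/8]
  Q: [1/2, 3/8, 1/8]
  R: [1/16, 13/16, 1/8]
P^2 =
  P: [99/256, 125/256, 1/8]
  Q: [37/128, 75/128, 1/8]
  R: [109/256, 115/256, 1/8]
P^3 =
  P: [1329/4096, 2255/4096, 1/8]
  Q: [727/2048, 1065/2048, 1/8]
  R: [1279/4096, 2305/4096, 1/8]
P^4 =
  P: [22539/65536, 34805/65536, 1/8]
  Q: [10957/32768, 17715/32768, 1/8]
  R: [22789/65536, 34555/65536, 1/8]

(P^4)[Q -> P] = 10957/32768

Answer: 10957/32768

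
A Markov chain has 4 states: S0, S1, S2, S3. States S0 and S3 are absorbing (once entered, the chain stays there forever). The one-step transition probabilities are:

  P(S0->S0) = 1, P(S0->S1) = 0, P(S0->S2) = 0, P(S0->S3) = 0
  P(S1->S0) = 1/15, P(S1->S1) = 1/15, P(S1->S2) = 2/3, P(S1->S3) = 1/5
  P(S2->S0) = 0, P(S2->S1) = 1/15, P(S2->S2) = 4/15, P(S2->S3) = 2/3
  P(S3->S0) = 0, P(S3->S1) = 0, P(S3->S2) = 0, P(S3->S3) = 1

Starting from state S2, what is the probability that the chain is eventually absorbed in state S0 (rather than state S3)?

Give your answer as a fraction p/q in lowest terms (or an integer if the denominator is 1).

Answer: 1/144

Derivation:
Let a_i = P(absorbed in S0 | start in state i).
Boundary conditions: a_S0 = 1, a_S3 = 0.
For each transient state i, a_i = sum_j P(i->j) * a_j:
  a_S1 = 1/15*a_S0 + 1/15*a_S1 + 2/3*a_S2 + 1/5*a_S3
  a_S2 = 0*a_S0 + 1/15*a_S1 + 4/15*a_S2 + 2/3*a_S3

Substituting a_S0 = 1 and a_S3 = 0, rearrange to (I - Q) a = r where r[i] = P(i -> S0):
  [14/15, -2/3] . (a_S1, a_S2) = 1/15
  [-1/15, 11/15] . (a_S1, a_S2) = 0

Solving yields:
  a_S1 = 11/144
  a_S2 = 1/144

Starting state is S2, so the absorption probability is a_S2 = 1/144.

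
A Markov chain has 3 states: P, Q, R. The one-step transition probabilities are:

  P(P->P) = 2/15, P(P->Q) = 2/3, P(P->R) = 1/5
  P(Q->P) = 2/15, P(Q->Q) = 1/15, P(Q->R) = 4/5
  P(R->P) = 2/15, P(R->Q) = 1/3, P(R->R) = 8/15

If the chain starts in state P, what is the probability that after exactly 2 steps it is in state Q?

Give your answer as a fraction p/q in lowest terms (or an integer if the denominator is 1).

Answer: 1/5

Derivation:
Computing P^2 by repeated multiplication:
P^1 =
  P: [2/15, 2/3, 1/5]
  Q: [2/15, 1/15, 4/5]
  R: [2/15, 1/3, 8/15]
P^2 =
  P: [2/15, 1/5, 2/3]
  Q: [2/15, 9/25, 38/75]
  R: [2/15, 13/45, 26/45]

(P^2)[P -> Q] = 1/5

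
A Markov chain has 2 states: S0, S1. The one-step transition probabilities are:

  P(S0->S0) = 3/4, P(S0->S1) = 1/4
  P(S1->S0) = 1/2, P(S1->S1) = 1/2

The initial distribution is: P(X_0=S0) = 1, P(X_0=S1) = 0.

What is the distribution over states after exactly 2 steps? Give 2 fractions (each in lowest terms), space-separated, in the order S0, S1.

Propagating the distribution step by step (d_{t+1} = d_t * P):
d_0 = (S0=1, S1=0)
  d_1[S0] = 1*3/4 + 0*1/2 = 3/4
  d_1[S1] = 1*1/4 + 0*1/2 = 1/4
d_1 = (S0=3/4, S1=1/4)
  d_2[S0] = 3/4*3/4 + 1/4*1/2 = 11/16
  d_2[S1] = 3/4*1/4 + 1/4*1/2 = 5/16
d_2 = (S0=11/16, S1=5/16)

Answer: 11/16 5/16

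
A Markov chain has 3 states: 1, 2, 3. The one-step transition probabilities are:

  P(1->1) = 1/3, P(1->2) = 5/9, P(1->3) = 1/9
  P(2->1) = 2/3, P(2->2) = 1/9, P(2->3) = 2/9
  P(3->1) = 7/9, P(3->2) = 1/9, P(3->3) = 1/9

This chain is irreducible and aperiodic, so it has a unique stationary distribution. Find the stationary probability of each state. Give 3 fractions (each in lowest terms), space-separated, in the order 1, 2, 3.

Answer: 62/121 41/121 18/121

Derivation:
The stationary distribution satisfies pi = pi * P, i.e.:
  pi_1 = 1/3*pi_1 + 2/3*pi_2 + 7/9*pi_3
  pi_2 = 5/9*pi_1 + 1/9*pi_2 + 1/9*pi_3
  pi_3 = 1/9*pi_1 + 2/9*pi_2 + 1/9*pi_3
with normalization: pi_1 + pi_2 + pi_3 = 1.

Using the first 2 balance equations plus normalization, the linear system A*pi = b is:
  [-2/3, 2/3, 7/9] . pi = 0
  [5/9, -8/9, 1/9] . pi = 0
  [1, 1, 1] . pi = 1

Solving yields:
  pi_1 = 62/121
  pi_2 = 41/121
  pi_3 = 18/121

Verification (pi * P):
  62/121*1/3 + 41/121*2/3 + 18/121*7/9 = 62/121 = pi_1  (ok)
  62/121*5/9 + 41/121*1/9 + 18/121*1/9 = 41/121 = pi_2  (ok)
  62/121*1/9 + 41/121*2/9 + 18/121*1/9 = 18/121 = pi_3  (ok)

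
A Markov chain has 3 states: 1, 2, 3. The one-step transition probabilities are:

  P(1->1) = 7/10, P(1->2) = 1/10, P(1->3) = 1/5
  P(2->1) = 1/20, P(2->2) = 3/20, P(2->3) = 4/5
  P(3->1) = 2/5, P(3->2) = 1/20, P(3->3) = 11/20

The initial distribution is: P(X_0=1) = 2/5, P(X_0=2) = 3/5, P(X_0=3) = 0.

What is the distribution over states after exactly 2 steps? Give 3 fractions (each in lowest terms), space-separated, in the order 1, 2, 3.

Propagating the distribution step by step (d_{t+1} = d_t * P):
d_0 = (1=2/5, 2=3/5, 3=0)
  d_1[1] = 2/5*7/10 + 3/5*1/20 + 0*2/5 = 31/100
  d_1[2] = 2/5*1/10 + 3/5*3/20 + 0*1/20 = 13/100
  d_1[3] = 2/5*1/5 + 3/5*4/5 + 0*11/20 = 14/25
d_1 = (1=31/100, 2=13/100, 3=14/25)
  d_2[1] = 31/100*7/10 + 13/100*1/20 + 14/25*2/5 = 179/400
  d_2[2] = 31/100*1/10 + 13/100*3/20 + 14/25*1/20 = 157/2000
  d_2[3] = 31/100*1/5 + 13/100*4/5 + 14/25*11/20 = 237/500
d_2 = (1=179/400, 2=157/2000, 3=237/500)

Answer: 179/400 157/2000 237/500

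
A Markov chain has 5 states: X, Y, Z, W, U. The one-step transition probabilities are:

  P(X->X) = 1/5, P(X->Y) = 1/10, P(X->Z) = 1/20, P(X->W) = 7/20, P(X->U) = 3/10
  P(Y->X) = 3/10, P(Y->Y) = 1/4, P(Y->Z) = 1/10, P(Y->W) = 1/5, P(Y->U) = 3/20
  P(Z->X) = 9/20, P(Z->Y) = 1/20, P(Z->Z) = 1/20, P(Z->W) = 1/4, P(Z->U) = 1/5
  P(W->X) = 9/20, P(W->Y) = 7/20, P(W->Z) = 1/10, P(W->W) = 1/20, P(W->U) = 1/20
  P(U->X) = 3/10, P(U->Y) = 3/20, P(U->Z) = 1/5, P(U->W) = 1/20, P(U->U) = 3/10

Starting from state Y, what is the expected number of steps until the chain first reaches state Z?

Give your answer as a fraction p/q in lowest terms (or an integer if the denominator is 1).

Answer: 166880/17659

Derivation:
Let h_i = expected steps to first reach Z from state i.
Boundary: h_Z = 0.
First-step equations for the other states:
  h_X = 1 + 1/5*h_X + 1/10*h_Y + 1/20*h_Z + 7/20*h_W + 3/10*h_U
  h_Y = 1 + 3/10*h_X + 1/4*h_Y + 1/10*h_Z + 1/5*h_W + 3/20*h_U
  h_W = 1 + 9/20*h_X + 7/20*h_Y + 1/10*h_Z + 1/20*h_W + 1/20*h_U
  h_U = 1 + 3/10*h_X + 3/20*h_Y + 1/5*h_Z + 1/20*h_W + 3/10*h_U

Substituting h_Z = 0 and rearranging gives the linear system (I - Q) h = 1:
  [4/5, -1/10, -7/20, -3/10] . (h_X, h_Y, h_W, h_U) = 1
  [-3/10, 3/4, -1/5, -3/20] . (h_X, h_Y, h_W, h_U) = 1
  [-9/20, -7/20, 19/20, -1/20] . (h_X, h_Y, h_W, h_U) = 1
  [-3/10, -3/20, -1/20, 7/10] . (h_X, h_Y, h_W, h_U) = 1

Solving yields:
  h_X = 172060/17659
  h_Y = 166880/17659
  h_W = 169300/17659
  h_U = 146820/17659

Starting state is Y, so the expected hitting time is h_Y = 166880/17659.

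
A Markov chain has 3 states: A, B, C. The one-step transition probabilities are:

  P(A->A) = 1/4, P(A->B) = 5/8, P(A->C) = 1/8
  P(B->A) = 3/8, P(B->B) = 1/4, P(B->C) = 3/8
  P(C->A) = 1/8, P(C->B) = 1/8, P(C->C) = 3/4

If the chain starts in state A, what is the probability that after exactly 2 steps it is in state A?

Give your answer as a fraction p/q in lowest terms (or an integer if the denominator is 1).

Answer: 5/16

Derivation:
Computing P^2 by repeated multiplication:
P^1 =
  A: [1/4, 5/8, 1/8]
  B: [3/8, 1/4, 3/8]
  C: [1/8, 1/8, 3/4]
P^2 =
  A: [5/16, 21/64, 23/64]
  B: [15/64, 11/32, 27/64]
  C: [11/64, 13/64, 5/8]

(P^2)[A -> A] = 5/16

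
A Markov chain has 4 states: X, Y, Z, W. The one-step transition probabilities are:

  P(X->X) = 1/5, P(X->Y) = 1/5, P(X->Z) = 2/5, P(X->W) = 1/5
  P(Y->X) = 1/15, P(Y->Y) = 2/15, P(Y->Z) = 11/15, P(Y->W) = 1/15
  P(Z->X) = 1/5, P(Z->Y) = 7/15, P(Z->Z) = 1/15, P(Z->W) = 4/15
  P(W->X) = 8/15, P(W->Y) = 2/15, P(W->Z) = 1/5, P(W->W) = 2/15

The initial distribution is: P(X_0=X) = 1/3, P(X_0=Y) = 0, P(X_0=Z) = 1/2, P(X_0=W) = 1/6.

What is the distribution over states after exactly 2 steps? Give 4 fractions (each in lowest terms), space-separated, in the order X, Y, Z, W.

Propagating the distribution step by step (d_{t+1} = d_t * P):
d_0 = (X=1/3, Y=0, Z=1/2, W=1/6)
  d_1[X] = 1/3*1/5 + 0*1/15 + 1/2*1/5 + 1/6*8/15 = 23/90
  d_1[Y] = 1/3*1/5 + 0*2/15 + 1/2*7/15 + 1/6*2/15 = 29/90
  d_1[Z] = 1/3*2/5 + 0*11/15 + 1/2*1/15 + 1/6*1/5 = 1/5
  d_1[W] = 1/3*1/5 + 0*1/15 + 1/2*4/15 + 1/6*2/15 = 2/9
d_1 = (X=23/90, Y=29/90, Z=1/5, W=2/9)
  d_2[X] = 23/90*1/5 + 29/90*1/15 + 1/5*1/5 + 2/9*8/15 = 52/225
  d_2[Y] = 23/90*1/5 + 29/90*2/15 + 1/5*7/15 + 2/9*2/15 = 293/1350
  d_2[Z] = 23/90*2/5 + 29/90*11/15 + 1/5*1/15 + 2/9*1/5 = 107/270
  d_2[W] = 23/90*1/5 + 29/90*1/15 + 1/5*4/15 + 2/9*2/15 = 7/45
d_2 = (X=52/225, Y=293/1350, Z=107/270, W=7/45)

Answer: 52/225 293/1350 107/270 7/45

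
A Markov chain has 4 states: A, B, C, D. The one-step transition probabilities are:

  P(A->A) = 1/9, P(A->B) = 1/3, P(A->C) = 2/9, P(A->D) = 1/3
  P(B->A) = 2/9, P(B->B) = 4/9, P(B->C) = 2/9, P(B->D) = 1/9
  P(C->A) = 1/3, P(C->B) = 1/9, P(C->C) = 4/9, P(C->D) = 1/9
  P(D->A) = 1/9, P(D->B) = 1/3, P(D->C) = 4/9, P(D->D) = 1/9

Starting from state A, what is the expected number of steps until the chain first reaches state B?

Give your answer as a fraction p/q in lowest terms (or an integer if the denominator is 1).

Let h_i = expected steps to first reach B from state i.
Boundary: h_B = 0.
First-step equations for the other states:
  h_A = 1 + 1/9*h_A + 1/3*h_B + 2/9*h_C + 1/3*h_D
  h_C = 1 + 1/3*h_A + 1/9*h_B + 4/9*h_C + 1/9*h_D
  h_D = 1 + 1/9*h_A + 1/3*h_B + 4/9*h_C + 1/9*h_D

Substituting h_B = 0 and rearranging gives the linear system (I - Q) h = 1:
  [8/9, -2/9, -1/3] . (h_A, h_C, h_D) = 1
  [-1/3, 5/9, -1/9] . (h_A, h_C, h_D) = 1
  [-1/9, -4/9, 8/9] . (h_A, h_C, h_D) = 1

Solving yields:
  h_A = 729/187
  h_C = 927/187
  h_D = 45/11

Starting state is A, so the expected hitting time is h_A = 729/187.

Answer: 729/187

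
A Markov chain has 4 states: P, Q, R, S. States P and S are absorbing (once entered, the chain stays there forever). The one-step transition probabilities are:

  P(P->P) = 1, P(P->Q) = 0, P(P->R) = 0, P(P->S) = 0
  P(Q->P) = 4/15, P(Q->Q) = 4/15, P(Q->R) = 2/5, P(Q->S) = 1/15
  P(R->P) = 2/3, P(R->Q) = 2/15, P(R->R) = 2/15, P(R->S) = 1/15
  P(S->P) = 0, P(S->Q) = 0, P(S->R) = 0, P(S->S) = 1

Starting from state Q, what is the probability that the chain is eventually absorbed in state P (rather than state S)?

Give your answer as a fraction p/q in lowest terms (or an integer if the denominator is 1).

Let a_i = P(absorbed in P | start in state i).
Boundary conditions: a_P = 1, a_S = 0.
For each transient state i, a_i = sum_j P(i->j) * a_j:
  a_Q = 4/15*a_P + 4/15*a_Q + 2/5*a_R + 1/15*a_S
  a_R = 2/3*a_P + 2/15*a_Q + 2/15*a_R + 1/15*a_S

Substituting a_P = 1 and a_S = 0, rearrange to (I - Q) a = r where r[i] = P(i -> P):
  [11/15, -2/5] . (a_Q, a_R) = 4/15
  [-2/15, 13/15] . (a_Q, a_R) = 2/3

Solving yields:
  a_Q = 112/131
  a_R = 118/131

Starting state is Q, so the absorption probability is a_Q = 112/131.

Answer: 112/131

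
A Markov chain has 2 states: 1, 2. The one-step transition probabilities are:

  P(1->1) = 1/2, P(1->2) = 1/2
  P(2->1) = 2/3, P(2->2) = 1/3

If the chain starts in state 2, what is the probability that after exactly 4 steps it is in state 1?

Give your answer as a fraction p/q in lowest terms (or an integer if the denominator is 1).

Answer: 185/324

Derivation:
Computing P^4 by repeated multiplication:
P^1 =
  1: [1/2, 1/2]
  2: [2/3, 1/3]
P^2 =
  1: [7/12, 5/12]
  2: [5/9, 4/9]
P^3 =
  1: [41/72, 31/72]
  2: [31/54, 23/54]
P^4 =
  1: [247/432, 185/432]
  2: [185/324, 139/324]

(P^4)[2 -> 1] = 185/324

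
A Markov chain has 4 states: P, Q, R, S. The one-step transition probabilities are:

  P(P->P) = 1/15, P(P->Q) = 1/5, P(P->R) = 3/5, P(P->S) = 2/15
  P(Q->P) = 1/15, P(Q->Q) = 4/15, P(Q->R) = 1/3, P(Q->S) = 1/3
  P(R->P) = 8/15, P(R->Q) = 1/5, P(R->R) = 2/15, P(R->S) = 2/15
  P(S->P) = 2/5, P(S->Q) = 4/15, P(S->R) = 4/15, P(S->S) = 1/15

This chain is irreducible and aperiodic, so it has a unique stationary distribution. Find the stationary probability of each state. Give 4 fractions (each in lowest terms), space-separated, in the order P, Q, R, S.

The stationary distribution satisfies pi = pi * P, i.e.:
  pi_P = 1/15*pi_P + 1/15*pi_Q + 8/15*pi_R + 2/5*pi_S
  pi_Q = 1/5*pi_P + 4/15*pi_Q + 1/5*pi_R + 4/15*pi_S
  pi_R = 3/5*pi_P + 1/3*pi_Q + 2/15*pi_R + 4/15*pi_S
  pi_S = 2/15*pi_P + 1/3*pi_Q + 2/15*pi_R + 1/15*pi_S
with normalization: pi_P + pi_Q + pi_R + pi_S = 1.

Using the first 3 balance equations plus normalization, the linear system A*pi = b is:
  [-14/15, 1/15, 8/15, 2/5] . pi = 0
  [1/5, -11/15, 1/5, 4/15] . pi = 0
  [3/5, 1/3, -13/15, 4/15] . pi = 0
  [1, 1, 1, 1] . pi = 1

Solving yields:
  pi_P = 672/2431
  pi_Q = 50/221
  pi_R = 802/2431
  pi_S = 37/221

Verification (pi * P):
  672/2431*1/15 + 50/221*1/15 + 802/2431*8/15 + 37/221*2/5 = 672/2431 = pi_P  (ok)
  672/2431*1/5 + 50/221*4/15 + 802/2431*1/5 + 37/221*4/15 = 50/221 = pi_Q  (ok)
  672/2431*3/5 + 50/221*1/3 + 802/2431*2/15 + 37/221*4/15 = 802/2431 = pi_R  (ok)
  672/2431*2/15 + 50/221*1/3 + 802/2431*2/15 + 37/221*1/15 = 37/221 = pi_S  (ok)

Answer: 672/2431 50/221 802/2431 37/221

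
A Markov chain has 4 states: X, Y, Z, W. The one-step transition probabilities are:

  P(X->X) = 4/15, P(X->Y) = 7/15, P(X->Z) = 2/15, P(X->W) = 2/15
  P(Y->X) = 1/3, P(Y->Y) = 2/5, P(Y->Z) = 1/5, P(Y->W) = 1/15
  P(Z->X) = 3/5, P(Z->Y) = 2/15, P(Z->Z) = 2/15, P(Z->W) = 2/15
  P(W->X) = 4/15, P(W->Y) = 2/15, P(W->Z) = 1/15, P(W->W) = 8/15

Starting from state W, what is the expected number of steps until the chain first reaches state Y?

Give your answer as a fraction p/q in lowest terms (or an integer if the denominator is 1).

Answer: 615/143

Derivation:
Let h_i = expected steps to first reach Y from state i.
Boundary: h_Y = 0.
First-step equations for the other states:
  h_X = 1 + 4/15*h_X + 7/15*h_Y + 2/15*h_Z + 2/15*h_W
  h_Z = 1 + 3/5*h_X + 2/15*h_Y + 2/15*h_Z + 2/15*h_W
  h_W = 1 + 4/15*h_X + 2/15*h_Y + 1/15*h_Z + 8/15*h_W

Substituting h_Y = 0 and rearranging gives the linear system (I - Q) h = 1:
  [11/15, -2/15, -2/15] . (h_X, h_Z, h_W) = 1
  [-3/5, 13/15, -2/15] . (h_X, h_Z, h_W) = 1
  [-4/15, -1/15, 7/15] . (h_X, h_Z, h_W) = 1

Solving yields:
  h_X = 405/143
  h_Z = 540/143
  h_W = 615/143

Starting state is W, so the expected hitting time is h_W = 615/143.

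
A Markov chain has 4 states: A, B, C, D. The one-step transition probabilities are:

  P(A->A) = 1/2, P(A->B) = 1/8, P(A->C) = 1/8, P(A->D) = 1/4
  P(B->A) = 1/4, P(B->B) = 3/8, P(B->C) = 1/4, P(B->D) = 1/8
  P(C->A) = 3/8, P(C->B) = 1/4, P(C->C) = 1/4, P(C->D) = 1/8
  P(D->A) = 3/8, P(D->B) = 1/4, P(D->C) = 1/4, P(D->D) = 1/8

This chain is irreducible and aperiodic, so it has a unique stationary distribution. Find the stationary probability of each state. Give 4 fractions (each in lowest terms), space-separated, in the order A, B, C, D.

The stationary distribution satisfies pi = pi * P, i.e.:
  pi_A = 1/2*pi_A + 1/4*pi_B + 3/8*pi_C + 3/8*pi_D
  pi_B = 1/8*pi_A + 3/8*pi_B + 1/4*pi_C + 1/4*pi_D
  pi_C = 1/8*pi_A + 1/4*pi_B + 1/4*pi_C + 1/4*pi_D
  pi_D = 1/4*pi_A + 1/8*pi_B + 1/8*pi_C + 1/8*pi_D
with normalization: pi_A + pi_B + pi_C + pi_D = 1.

Using the first 3 balance equations plus normalization, the linear system A*pi = b is:
  [-1/2, 1/4, 3/8, 3/8] . pi = 0
  [1/8, -5/8, 1/4, 1/4] . pi = 0
  [1/8, 1/4, -3/4, 1/4] . pi = 0
  [1, 1, 1, 1] . pi = 1

Solving yields:
  pi_A = 19/48
  pi_B = 11/48
  pi_C = 77/384
  pi_D = 67/384

Verification (pi * P):
  19/48*1/2 + 11/48*1/4 + 77/384*3/8 + 67/384*3/8 = 19/48 = pi_A  (ok)
  19/48*1/8 + 11/48*3/8 + 77/384*1/4 + 67/384*1/4 = 11/48 = pi_B  (ok)
  19/48*1/8 + 11/48*1/4 + 77/384*1/4 + 67/384*1/4 = 77/384 = pi_C  (ok)
  19/48*1/4 + 11/48*1/8 + 77/384*1/8 + 67/384*1/8 = 67/384 = pi_D  (ok)

Answer: 19/48 11/48 77/384 67/384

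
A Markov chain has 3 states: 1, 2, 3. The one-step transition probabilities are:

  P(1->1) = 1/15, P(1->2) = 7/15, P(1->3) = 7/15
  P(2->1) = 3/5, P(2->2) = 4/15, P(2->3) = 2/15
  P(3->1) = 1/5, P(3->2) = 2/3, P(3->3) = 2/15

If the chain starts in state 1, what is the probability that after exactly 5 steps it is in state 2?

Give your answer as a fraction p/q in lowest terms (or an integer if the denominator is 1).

Computing P^5 by repeated multiplication:
P^1 =
  1: [1/15, 7/15, 7/15]
  2: [3/5, 4/15, 2/15]
  3: [1/5, 2/3, 2/15]
P^2 =
  1: [17/45, 7/15, 7/45]
  2: [17/75, 11/25, 1/3]
  3: [11/25, 9/25, 1/5]
P^3 =
  1: [227/675, 91/225, 7/27]
  2: [389/1125, 167/375, 47/225]
  3: [107/375, 163/375, 7/25]
P^4 =
  1: [3209/10125, 1477/3375, 497/2025]
  2: [5603/16875, 2359/5625, 839/3375]
  3: [1889/5625, 817/1875, 257/1125]
P^5 =
  1: [50543/151875, 21679/50625, 7259/30375]
  2: [81881/253125, 36493/84375, 12353/50625]
  3: [27803/84375, 11959/28125, 4139/16875]

(P^5)[1 -> 2] = 21679/50625

Answer: 21679/50625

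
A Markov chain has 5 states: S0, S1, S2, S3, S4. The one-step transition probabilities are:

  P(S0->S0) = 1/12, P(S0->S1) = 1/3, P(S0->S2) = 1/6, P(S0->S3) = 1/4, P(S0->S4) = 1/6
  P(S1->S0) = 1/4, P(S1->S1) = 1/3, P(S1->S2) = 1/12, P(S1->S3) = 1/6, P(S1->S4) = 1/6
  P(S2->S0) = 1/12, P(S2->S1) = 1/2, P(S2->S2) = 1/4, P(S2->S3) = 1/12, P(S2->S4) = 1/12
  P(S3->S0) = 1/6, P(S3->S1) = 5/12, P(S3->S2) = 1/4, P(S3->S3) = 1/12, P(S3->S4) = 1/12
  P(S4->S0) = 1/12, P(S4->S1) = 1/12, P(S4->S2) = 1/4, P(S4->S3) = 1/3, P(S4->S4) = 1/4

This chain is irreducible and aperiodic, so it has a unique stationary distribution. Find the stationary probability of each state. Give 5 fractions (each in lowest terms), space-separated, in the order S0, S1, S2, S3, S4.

The stationary distribution satisfies pi = pi * P, i.e.:
  pi_S0 = 1/12*pi_S0 + 1/4*pi_S1 + 1/12*pi_S2 + 1/6*pi_S3 + 1/12*pi_S4
  pi_S1 = 1/3*pi_S0 + 1/3*pi_S1 + 1/2*pi_S2 + 5/12*pi_S3 + 1/12*pi_S4
  pi_S2 = 1/6*pi_S0 + 1/12*pi_S1 + 1/4*pi_S2 + 1/4*pi_S3 + 1/4*pi_S4
  pi_S3 = 1/4*pi_S0 + 1/6*pi_S1 + 1/12*pi_S2 + 1/12*pi_S3 + 1/3*pi_S4
  pi_S4 = 1/6*pi_S0 + 1/6*pi_S1 + 1/12*pi_S2 + 1/12*pi_S3 + 1/4*pi_S4
with normalization: pi_S0 + pi_S1 + pi_S2 + pi_S3 + pi_S4 = 1.

Using the first 4 balance equations plus normalization, the linear system A*pi = b is:
  [-11/12, 1/4, 1/12, 1/6, 1/12] . pi = 0
  [1/3, -2/3, 1/2, 5/12, 1/12] . pi = 0
  [1/6, 1/12, -3/4, 1/4, 1/4] . pi = 0
  [1/4, 1/6, 1/12, -11/12, 1/3] . pi = 0
  [1, 1, 1, 1, 1] . pi = 1

Solving yields:
  pi_S0 = 3307/21381
  pi_S1 = 7282/21381
  pi_S2 = 3856/21381
  pi_S3 = 3739/21381
  pi_S4 = 3197/21381

Verification (pi * P):
  3307/21381*1/12 + 7282/21381*1/4 + 3856/21381*1/12 + 3739/21381*1/6 + 3197/21381*1/12 = 3307/21381 = pi_S0  (ok)
  3307/21381*1/3 + 7282/21381*1/3 + 3856/21381*1/2 + 3739/21381*5/12 + 3197/21381*1/12 = 7282/21381 = pi_S1  (ok)
  3307/21381*1/6 + 7282/21381*1/12 + 3856/21381*1/4 + 3739/21381*1/4 + 3197/21381*1/4 = 3856/21381 = pi_S2  (ok)
  3307/21381*1/4 + 7282/21381*1/6 + 3856/21381*1/12 + 3739/21381*1/12 + 3197/21381*1/3 = 3739/21381 = pi_S3  (ok)
  3307/21381*1/6 + 7282/21381*1/6 + 3856/21381*1/12 + 3739/21381*1/12 + 3197/21381*1/4 = 3197/21381 = pi_S4  (ok)

Answer: 3307/21381 7282/21381 3856/21381 3739/21381 3197/21381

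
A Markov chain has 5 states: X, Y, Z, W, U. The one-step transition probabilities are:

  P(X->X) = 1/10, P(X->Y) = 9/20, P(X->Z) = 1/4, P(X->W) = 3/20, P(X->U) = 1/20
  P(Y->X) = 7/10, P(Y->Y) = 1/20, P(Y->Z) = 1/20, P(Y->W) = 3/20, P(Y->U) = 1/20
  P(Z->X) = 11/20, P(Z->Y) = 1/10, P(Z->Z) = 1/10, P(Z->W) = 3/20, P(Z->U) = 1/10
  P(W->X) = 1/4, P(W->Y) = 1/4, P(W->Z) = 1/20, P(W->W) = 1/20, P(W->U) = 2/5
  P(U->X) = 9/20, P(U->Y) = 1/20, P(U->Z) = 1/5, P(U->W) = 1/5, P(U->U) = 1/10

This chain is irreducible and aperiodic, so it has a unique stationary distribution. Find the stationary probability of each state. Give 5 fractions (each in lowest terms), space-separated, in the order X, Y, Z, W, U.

The stationary distribution satisfies pi = pi * P, i.e.:
  pi_X = 1/10*pi_X + 7/10*pi_Y + 11/20*pi_Z + 1/4*pi_W + 9/20*pi_U
  pi_Y = 9/20*pi_X + 1/20*pi_Y + 1/10*pi_Z + 1/4*pi_W + 1/20*pi_U
  pi_Z = 1/4*pi_X + 1/20*pi_Y + 1/10*pi_Z + 1/20*pi_W + 1/5*pi_U
  pi_W = 3/20*pi_X + 3/20*pi_Y + 3/20*pi_Z + 1/20*pi_W + 1/5*pi_U
  pi_U = 1/20*pi_X + 1/20*pi_Y + 1/10*pi_Z + 2/5*pi_W + 1/10*pi_U
with normalization: pi_X + pi_Y + pi_Z + pi_W + pi_U = 1.

Using the first 4 balance equations plus normalization, the linear system A*pi = b is:
  [-9/10, 7/10, 11/20, 1/4, 9/20] . pi = 0
  [9/20, -19/20, 1/10, 1/4, 1/20] . pi = 0
  [1/4, 1/20, -9/10, 1/20, 1/5] . pi = 0
  [3/20, 3/20, 3/20, -19/20, 1/5] . pi = 0
  [1, 1, 1, 1, 1] . pi = 1

Solving yields:
  pi_X = 92741/253184
  pi_Y = 58787/253184
  pi_Z = 9337/63296
  pi_W = 8955/63296
  pi_U = 3561/31648

Verification (pi * P):
  92741/253184*1/10 + 58787/253184*7/10 + 9337/63296*11/20 + 8955/63296*1/4 + 3561/31648*9/20 = 92741/253184 = pi_X  (ok)
  92741/253184*9/20 + 58787/253184*1/20 + 9337/63296*1/10 + 8955/63296*1/4 + 3561/31648*1/20 = 58787/253184 = pi_Y  (ok)
  92741/253184*1/4 + 58787/253184*1/20 + 9337/63296*1/10 + 8955/63296*1/20 + 3561/31648*1/5 = 9337/63296 = pi_Z  (ok)
  92741/253184*3/20 + 58787/253184*3/20 + 9337/63296*3/20 + 8955/63296*1/20 + 3561/31648*1/5 = 8955/63296 = pi_W  (ok)
  92741/253184*1/20 + 58787/253184*1/20 + 9337/63296*1/10 + 8955/63296*2/5 + 3561/31648*1/10 = 3561/31648 = pi_U  (ok)

Answer: 92741/253184 58787/253184 9337/63296 8955/63296 3561/31648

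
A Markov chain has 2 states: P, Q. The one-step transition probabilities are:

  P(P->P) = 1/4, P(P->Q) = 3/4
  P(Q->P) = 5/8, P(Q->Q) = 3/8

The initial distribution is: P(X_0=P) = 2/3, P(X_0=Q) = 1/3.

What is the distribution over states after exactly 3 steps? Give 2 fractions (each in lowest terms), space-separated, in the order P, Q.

Answer: 227/512 285/512

Derivation:
Propagating the distribution step by step (d_{t+1} = d_t * P):
d_0 = (P=2/3, Q=1/3)
  d_1[P] = 2/3*1/4 + 1/3*5/8 = 3/8
  d_1[Q] = 2/3*3/4 + 1/3*3/8 = 5/8
d_1 = (P=3/8, Q=5/8)
  d_2[P] = 3/8*1/4 + 5/8*5/8 = 31/64
  d_2[Q] = 3/8*3/4 + 5/8*3/8 = 33/64
d_2 = (P=31/64, Q=33/64)
  d_3[P] = 31/64*1/4 + 33/64*5/8 = 227/512
  d_3[Q] = 31/64*3/4 + 33/64*3/8 = 285/512
d_3 = (P=227/512, Q=285/512)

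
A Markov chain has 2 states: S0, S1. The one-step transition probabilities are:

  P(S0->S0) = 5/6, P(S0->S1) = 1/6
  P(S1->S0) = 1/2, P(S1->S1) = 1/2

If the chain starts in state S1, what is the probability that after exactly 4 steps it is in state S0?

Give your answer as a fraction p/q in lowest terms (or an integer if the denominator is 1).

Computing P^4 by repeated multiplication:
P^1 =
  S0: [5/6, 1/6]
  S1: [1/2, 1/2]
P^2 =
  S0: [7/9, 2/9]
  S1: [2/3, 1/3]
P^3 =
  S0: [41/54, 13/54]
  S1: [13/18, 5/18]
P^4 =
  S0: [61/81, 20/81]
  S1: [20/27, 7/27]

(P^4)[S1 -> S0] = 20/27

Answer: 20/27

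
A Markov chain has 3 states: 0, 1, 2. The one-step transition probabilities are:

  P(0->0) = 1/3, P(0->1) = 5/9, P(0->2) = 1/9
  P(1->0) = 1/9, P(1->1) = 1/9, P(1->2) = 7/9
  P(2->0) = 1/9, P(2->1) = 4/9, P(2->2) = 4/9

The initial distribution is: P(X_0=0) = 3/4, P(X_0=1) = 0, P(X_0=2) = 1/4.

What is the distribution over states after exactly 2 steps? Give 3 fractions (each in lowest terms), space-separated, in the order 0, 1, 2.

Answer: 14/81 97/324 19/36

Derivation:
Propagating the distribution step by step (d_{t+1} = d_t * P):
d_0 = (0=3/4, 1=0, 2=1/4)
  d_1[0] = 3/4*1/3 + 0*1/9 + 1/4*1/9 = 5/18
  d_1[1] = 3/4*5/9 + 0*1/9 + 1/4*4/9 = 19/36
  d_1[2] = 3/4*1/9 + 0*7/9 + 1/4*4/9 = 7/36
d_1 = (0=5/18, 1=19/36, 2=7/36)
  d_2[0] = 5/18*1/3 + 19/36*1/9 + 7/36*1/9 = 14/81
  d_2[1] = 5/18*5/9 + 19/36*1/9 + 7/36*4/9 = 97/324
  d_2[2] = 5/18*1/9 + 19/36*7/9 + 7/36*4/9 = 19/36
d_2 = (0=14/81, 1=97/324, 2=19/36)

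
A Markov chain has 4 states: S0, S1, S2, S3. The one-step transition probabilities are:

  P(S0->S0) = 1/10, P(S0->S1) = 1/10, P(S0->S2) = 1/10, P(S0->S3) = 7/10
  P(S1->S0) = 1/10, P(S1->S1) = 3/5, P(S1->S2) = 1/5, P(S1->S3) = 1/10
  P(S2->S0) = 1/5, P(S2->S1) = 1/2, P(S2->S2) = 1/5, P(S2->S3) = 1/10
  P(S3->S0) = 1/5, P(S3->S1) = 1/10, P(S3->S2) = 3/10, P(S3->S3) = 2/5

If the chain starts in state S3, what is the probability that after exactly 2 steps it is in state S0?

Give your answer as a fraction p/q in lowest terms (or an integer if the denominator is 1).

Computing P^2 by repeated multiplication:
P^1 =
  S0: [1/10, 1/10, 1/10, 7/10]
  S1: [1/10, 3/5, 1/5, 1/10]
  S2: [1/5, 1/2, 1/5, 1/10]
  S3: [1/5, 1/10, 3/10, 2/5]
P^2 =
  S0: [9/50, 19/100, 13/50, 37/100]
  S1: [13/100, 12/25, 1/5, 19/100]
  S2: [13/100, 43/100, 19/100, 1/4]
  S3: [17/100, 27/100, 11/50, 17/50]

(P^2)[S3 -> S0] = 17/100

Answer: 17/100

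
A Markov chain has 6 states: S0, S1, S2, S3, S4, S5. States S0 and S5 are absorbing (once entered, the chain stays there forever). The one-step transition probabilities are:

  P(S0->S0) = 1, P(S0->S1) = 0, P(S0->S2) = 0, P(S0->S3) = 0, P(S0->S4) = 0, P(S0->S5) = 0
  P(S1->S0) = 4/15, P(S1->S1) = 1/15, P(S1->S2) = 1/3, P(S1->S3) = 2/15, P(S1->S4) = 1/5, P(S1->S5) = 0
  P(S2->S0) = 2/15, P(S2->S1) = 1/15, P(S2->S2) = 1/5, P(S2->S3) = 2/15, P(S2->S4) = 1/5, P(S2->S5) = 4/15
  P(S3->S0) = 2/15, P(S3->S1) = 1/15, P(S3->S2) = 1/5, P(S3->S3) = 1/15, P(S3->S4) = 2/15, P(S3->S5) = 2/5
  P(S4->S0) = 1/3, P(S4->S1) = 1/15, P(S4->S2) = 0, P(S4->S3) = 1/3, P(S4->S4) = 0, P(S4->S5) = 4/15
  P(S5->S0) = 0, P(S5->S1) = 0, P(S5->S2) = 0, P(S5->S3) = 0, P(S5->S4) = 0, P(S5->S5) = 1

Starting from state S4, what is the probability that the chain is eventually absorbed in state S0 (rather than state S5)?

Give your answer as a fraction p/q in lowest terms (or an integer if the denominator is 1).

Answer: 2343/4838

Derivation:
Let a_i = P(absorbed in S0 | start in state i).
Boundary conditions: a_S0 = 1, a_S5 = 0.
For each transient state i, a_i = sum_j P(i->j) * a_j:
  a_S1 = 4/15*a_S0 + 1/15*a_S1 + 1/3*a_S2 + 2/15*a_S3 + 1/5*a_S4 + 0*a_S5
  a_S2 = 2/15*a_S0 + 1/15*a_S1 + 1/5*a_S2 + 2/15*a_S3 + 1/5*a_S4 + 4/15*a_S5
  a_S3 = 2/15*a_S0 + 1/15*a_S1 + 1/5*a_S2 + 1/15*a_S3 + 2/15*a_S4 + 2/5*a_S5
  a_S4 = 1/3*a_S0 + 1/15*a_S1 + 0*a_S2 + 1/3*a_S3 + 0*a_S4 + 4/15*a_S5

Substituting a_S0 = 1 and a_S5 = 0, rearrange to (I - Q) a = r where r[i] = P(i -> S0):
  [14/15, -1/3, -2/15, -1/5] . (a_S1, a_S2, a_S3, a_S4) = 4/15
  [-1/15, 4/5, -2/15, -1/5] . (a_S1, a_S2, a_S3, a_S4) = 2/15
  [-1/15, -1/5, 14/15, -2/15] . (a_S1, a_S2, a_S3, a_S4) = 2/15
  [-1/15, 0, -1/3, 1] . (a_S1, a_S2, a_S3, a_S4) = 1/3

Solving yields:
  a_S1 = 2795/4838
  a_S2 = 1897/4838
  a_S3 = 816/2419
  a_S4 = 2343/4838

Starting state is S4, so the absorption probability is a_S4 = 2343/4838.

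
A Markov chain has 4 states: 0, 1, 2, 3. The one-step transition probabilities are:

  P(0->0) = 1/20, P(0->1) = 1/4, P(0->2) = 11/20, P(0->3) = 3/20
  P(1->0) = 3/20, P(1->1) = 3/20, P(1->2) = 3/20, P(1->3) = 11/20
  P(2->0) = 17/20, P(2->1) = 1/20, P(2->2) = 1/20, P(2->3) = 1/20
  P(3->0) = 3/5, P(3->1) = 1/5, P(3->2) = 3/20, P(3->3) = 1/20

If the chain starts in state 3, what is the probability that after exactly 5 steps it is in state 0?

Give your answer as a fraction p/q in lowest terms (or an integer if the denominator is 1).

Computing P^5 by repeated multiplication:
P^1 =
  0: [1/20, 1/4, 11/20, 3/20]
  1: [3/20, 3/20, 3/20, 11/20]
  2: [17/20, 1/20, 1/20, 1/20]
  3: [3/5, 1/5, 3/20, 1/20]
P^2 =
  0: [239/400, 43/400, 23/200, 9/50]
  1: [39/80, 71/400, 39/200, 7/50]
  2: [49/400, 93/400, 97/200, 4/25]
  3: [87/400, 79/400, 3/8, 21/100]
P^3 =
  0: [1007/4000, 829/4000, 151/400, 327/2000]
  1: [1203/4000, 149/800, 651/2000, 3/16]
  2: [2197/4000, 487/4000, 301/2000, 357/2000]
  3: [1941/4000, 579/4000, 399/2000, 341/2000]
P^4 =
  0: [9253/20000, 91/625, 4259/20000, 447/2500]
  1: [8643/20000, 1569/10000, 951/4000, 433/2500]
  2: [1123/4000, 497/2500, 7093/20000, 829/5000]
  3: [6357/20000, 1871/10000, 6483/20000, 1709/10000]
P^5 =
  0: [16663/50000, 18391/100000, 62753/200000, 33813/200000]
  1: [7023/20000, 1781/10000, 59817/200000, 34333/200000]
  2: [44479/100000, 1509/10000, 45367/200000, 7099/40000]
  3: [16881/40000, 31583/200000, 9789/40000, 35067/200000]

(P^5)[3 -> 0] = 16881/40000

Answer: 16881/40000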